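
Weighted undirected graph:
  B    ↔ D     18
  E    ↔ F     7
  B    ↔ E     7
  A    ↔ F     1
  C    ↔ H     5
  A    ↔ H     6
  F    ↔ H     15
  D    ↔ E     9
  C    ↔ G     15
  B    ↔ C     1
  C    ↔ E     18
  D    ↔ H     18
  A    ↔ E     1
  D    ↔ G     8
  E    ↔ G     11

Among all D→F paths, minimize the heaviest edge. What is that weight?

Checking several routes:
D - E - A - F: max(9, 1, 1) = 9
D - E - B - C - H - A - F: max(9, 7, 1, 5, 6, 1) = 9
D - G - E - A - F: max(8, 11, 1, 1) = 11
D - E - F: max(9, 7) = 9
D - G - E - F: max(8, 11, 7) = 11
D - G - E - B - C - H - A - F: max(8, 11, 7, 1, 5, 6, 1) = 11
The minimum achievable maximum is 9.

9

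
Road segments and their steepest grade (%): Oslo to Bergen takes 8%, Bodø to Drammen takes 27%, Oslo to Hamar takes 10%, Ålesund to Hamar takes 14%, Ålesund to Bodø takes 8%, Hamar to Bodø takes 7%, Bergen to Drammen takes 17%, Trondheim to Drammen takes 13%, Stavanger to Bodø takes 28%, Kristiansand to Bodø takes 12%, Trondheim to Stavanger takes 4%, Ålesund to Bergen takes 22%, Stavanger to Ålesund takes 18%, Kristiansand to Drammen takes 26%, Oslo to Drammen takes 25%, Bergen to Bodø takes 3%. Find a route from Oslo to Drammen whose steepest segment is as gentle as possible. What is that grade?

Some routes from Oslo to Drammen:
Oslo → Hamar → Bodø → Bergen → Drammen: max(10, 7, 3, 17) = 17
Oslo → Hamar → Ålesund → Stavanger → Trondheim → Drammen: max(10, 14, 18, 4, 13) = 18
Oslo → Bergen → Drammen: max(8, 17) = 17
Oslo → Bergen → Bodø → Hamar → Ålesund → Stavanger → Trondheim → Drammen: max(8, 3, 7, 14, 18, 4, 13) = 18
Oslo → Hamar → Ålesund → Bodø → Bergen → Drammen: max(10, 14, 8, 3, 17) = 17
Oslo → Hamar → Bodø → Ålesund → Stavanger → Trondheim → Drammen: max(10, 7, 8, 18, 4, 13) = 18
The minimum achievable maximum is 17%.

17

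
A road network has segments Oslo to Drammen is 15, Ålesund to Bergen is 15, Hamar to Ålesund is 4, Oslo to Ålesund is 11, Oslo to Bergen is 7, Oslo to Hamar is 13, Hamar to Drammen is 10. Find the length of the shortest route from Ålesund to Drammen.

14

Paths from Ålesund to Drammen:
Ålesund-Hamar-Drammen: 4 + 10 = 14
Ålesund-Hamar-Oslo-Drammen: 4 + 13 + 15 = 32
Ålesund-Bergen-Oslo-Hamar-Drammen: 15 + 7 + 13 + 10 = 45
Ålesund-Oslo-Drammen: 11 + 15 = 26
Ålesund-Bergen-Oslo-Drammen: 15 + 7 + 15 = 37
Ålesund-Oslo-Hamar-Drammen: 11 + 13 + 10 = 34
Shortest: 14.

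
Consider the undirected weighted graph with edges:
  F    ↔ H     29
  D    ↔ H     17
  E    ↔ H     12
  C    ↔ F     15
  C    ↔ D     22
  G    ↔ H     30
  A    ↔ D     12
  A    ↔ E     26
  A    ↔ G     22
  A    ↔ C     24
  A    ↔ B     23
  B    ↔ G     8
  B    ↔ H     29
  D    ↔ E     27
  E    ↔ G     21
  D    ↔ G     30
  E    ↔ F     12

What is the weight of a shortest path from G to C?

Checking several routes:
G - A - D - C: 22 + 12 + 22 = 56
G - A - C: 22 + 24 = 46
G - D - C: 30 + 22 = 52
G - E - F - C: 21 + 12 + 15 = 48
G - B - A - C: 8 + 23 + 24 = 55
The minimum is 46.

46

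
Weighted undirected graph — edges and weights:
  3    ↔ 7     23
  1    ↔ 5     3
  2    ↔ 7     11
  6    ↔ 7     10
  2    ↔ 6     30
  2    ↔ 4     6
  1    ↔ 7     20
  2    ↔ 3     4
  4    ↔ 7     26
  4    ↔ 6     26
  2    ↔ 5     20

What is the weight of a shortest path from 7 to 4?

A few of the 7→4 routes:
7 -> 4: 26
7 -> 2 -> 4: 11 + 6 = 17
7 -> 6 -> 2 -> 4: 10 + 30 + 6 = 46
7 -> 6 -> 4: 10 + 26 = 36
7 -> 3 -> 2 -> 4: 23 + 4 + 6 = 33
Best route has total 17.

17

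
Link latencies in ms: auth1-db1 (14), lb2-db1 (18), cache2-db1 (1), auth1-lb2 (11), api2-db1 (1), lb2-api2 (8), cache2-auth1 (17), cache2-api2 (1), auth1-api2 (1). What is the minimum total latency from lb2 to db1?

Comparing a few candidate routes:
lb2 → api2 → db1: 8 + 1 = 9
lb2 → auth1 → api2 → cache2 → db1: 11 + 1 + 1 + 1 = 14
lb2 → api2 → cache2 → db1: 8 + 1 + 1 = 10
lb2 → auth1 → api2 → db1: 11 + 1 + 1 = 13
Best route has total 9 ms.

9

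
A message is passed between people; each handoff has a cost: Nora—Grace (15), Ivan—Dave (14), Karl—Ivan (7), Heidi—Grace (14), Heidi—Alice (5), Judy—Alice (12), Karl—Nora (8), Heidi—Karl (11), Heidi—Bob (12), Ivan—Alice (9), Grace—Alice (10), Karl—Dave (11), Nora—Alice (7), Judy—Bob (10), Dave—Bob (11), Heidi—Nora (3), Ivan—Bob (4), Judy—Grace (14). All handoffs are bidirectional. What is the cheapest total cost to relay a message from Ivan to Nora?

15

Comparing a few candidate routes:
Ivan-Alice-Nora: 9 + 7 = 16
Ivan-Bob-Heidi-Nora: 4 + 12 + 3 = 19
Ivan-Alice-Heidi-Nora: 9 + 5 + 3 = 17
Ivan-Karl-Heidi-Nora: 7 + 11 + 3 = 21
Ivan-Karl-Nora: 7 + 8 = 15
Best route has total 15.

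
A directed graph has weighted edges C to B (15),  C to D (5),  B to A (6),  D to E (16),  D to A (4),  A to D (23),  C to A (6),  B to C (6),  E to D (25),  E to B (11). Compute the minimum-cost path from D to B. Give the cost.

27

Routes from D to B:
D -> E -> B: 16 + 11 = 27
Best route has total 27.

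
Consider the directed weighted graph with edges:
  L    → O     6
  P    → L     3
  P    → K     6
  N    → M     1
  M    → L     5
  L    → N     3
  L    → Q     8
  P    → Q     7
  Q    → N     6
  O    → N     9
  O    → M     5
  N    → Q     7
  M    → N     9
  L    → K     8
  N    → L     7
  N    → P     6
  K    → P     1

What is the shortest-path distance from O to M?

5

Routes from O to M:
O→N→M: 9 + 1 = 10
O→M: 5
Best route has total 5.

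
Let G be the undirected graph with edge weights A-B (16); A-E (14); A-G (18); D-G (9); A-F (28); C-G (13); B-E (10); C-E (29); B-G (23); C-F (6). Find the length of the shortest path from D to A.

27

Comparing a few candidate routes:
D - G - C - F - A: 9 + 13 + 6 + 28 = 56
D - G - B - A: 9 + 23 + 16 = 48
D - G - B - E - A: 9 + 23 + 10 + 14 = 56
D - G - A: 9 + 18 = 27
The minimum is 27.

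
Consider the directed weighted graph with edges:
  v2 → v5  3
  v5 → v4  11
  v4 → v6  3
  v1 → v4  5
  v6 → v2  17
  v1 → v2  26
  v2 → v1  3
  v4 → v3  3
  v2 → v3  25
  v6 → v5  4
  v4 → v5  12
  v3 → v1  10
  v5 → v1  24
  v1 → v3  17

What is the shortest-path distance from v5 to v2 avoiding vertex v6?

50

Routes from v5 to v2 avoiding v6:
v5 -> v1 -> v2: 24 + 26 = 50
v5 -> v4 -> v3 -> v1 -> v2: 11 + 3 + 10 + 26 = 50
The minimum is 50.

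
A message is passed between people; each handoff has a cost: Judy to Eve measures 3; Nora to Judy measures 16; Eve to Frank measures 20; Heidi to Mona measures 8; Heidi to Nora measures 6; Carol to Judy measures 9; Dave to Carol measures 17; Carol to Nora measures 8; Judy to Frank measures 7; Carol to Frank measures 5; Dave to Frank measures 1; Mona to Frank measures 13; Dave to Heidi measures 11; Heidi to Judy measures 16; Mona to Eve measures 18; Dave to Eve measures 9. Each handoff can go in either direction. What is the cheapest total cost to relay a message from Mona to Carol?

Comparing a few candidate routes:
Mona→Heidi→Dave→Frank→Carol: 8 + 11 + 1 + 5 = 25
Mona→Heidi→Nora→Carol: 8 + 6 + 8 = 22
Mona→Frank→Judy→Carol: 13 + 7 + 9 = 29
Mona→Frank→Carol: 13 + 5 = 18
The minimum is 18.

18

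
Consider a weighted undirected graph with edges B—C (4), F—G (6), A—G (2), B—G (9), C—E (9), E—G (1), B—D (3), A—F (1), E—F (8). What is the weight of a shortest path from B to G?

9

Paths from B to G:
B-G: 9
B-C-E-G: 4 + 9 + 1 = 14
B-C-E-F-G: 4 + 9 + 8 + 6 = 27
B-C-E-F-A-G: 4 + 9 + 8 + 1 + 2 = 24
Best route has total 9.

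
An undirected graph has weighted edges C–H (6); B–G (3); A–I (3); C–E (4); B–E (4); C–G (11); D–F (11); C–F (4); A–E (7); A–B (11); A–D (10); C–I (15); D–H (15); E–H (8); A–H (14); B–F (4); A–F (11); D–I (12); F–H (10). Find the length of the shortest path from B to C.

Some routes from B to C:
B → A → E → C: 11 + 7 + 4 = 22
B → G → C: 3 + 11 = 14
B → E → C: 4 + 4 = 8
B → E → H → C: 4 + 8 + 6 = 18
B → F → H → C: 4 + 10 + 6 = 20
B → F → C: 4 + 4 = 8
The minimum is 8.

8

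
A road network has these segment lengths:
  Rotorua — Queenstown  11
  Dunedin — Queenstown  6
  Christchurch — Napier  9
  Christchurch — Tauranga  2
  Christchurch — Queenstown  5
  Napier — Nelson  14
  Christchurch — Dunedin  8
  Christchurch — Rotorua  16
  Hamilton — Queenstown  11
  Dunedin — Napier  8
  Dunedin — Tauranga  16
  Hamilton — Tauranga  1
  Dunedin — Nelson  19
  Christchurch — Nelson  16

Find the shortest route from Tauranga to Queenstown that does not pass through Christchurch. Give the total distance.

Candidate routes:
Tauranga-Hamilton-Queenstown: 1 + 11 = 12
Tauranga-Dunedin-Queenstown: 16 + 6 = 22
Shortest: 12.

12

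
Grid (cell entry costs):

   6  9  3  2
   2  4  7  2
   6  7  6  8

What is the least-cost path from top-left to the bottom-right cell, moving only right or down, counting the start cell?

Path r0c0 → r1c0 → r1c1 → r1c2 → r1c3 → r2c3: 6 + 2 + 4 + 7 + 2 + 8 = 29.
(Top row then right column would cost 30.)

29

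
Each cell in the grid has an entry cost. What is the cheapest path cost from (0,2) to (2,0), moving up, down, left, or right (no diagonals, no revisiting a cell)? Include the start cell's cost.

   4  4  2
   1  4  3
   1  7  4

11

Best path: (0,2)→(1,2)→(1,1)→(1,0)→(2,0)
Cost: 2 + 3 + 4 + 1 + 1 = 11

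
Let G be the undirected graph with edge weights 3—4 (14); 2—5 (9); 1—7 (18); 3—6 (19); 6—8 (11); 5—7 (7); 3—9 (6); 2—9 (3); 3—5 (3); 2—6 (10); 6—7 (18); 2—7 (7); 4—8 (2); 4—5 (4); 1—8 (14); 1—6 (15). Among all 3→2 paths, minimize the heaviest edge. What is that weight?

6

A few of the 3→2 routes:
3 -> 5 -> 4 -> 8 -> 6 -> 2: max(3, 4, 2, 11, 10) = 11
3 -> 5 -> 2: max(3, 9) = 9
3 -> 5 -> 7 -> 2: max(3, 7, 7) = 7
3 -> 9 -> 2: max(6, 3) = 6
The minimum achievable maximum is 6.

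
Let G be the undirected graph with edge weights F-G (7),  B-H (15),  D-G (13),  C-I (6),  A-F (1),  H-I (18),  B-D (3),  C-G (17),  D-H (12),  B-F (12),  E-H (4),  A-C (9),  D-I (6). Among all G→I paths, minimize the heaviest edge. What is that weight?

A few of the G→I routes:
G-F-B-H-D-I: max(7, 12, 15, 12, 6) = 15
G-D-H-B-F-A-C-I: max(13, 12, 15, 12, 1, 9, 6) = 15
G-D-I: max(13, 6) = 13
G-D-B-F-A-C-I: max(13, 3, 12, 1, 9, 6) = 13
G-F-B-D-I: max(7, 12, 3, 6) = 12
G-F-A-C-I: max(7, 1, 9, 6) = 9
The minimum achievable maximum is 9.

9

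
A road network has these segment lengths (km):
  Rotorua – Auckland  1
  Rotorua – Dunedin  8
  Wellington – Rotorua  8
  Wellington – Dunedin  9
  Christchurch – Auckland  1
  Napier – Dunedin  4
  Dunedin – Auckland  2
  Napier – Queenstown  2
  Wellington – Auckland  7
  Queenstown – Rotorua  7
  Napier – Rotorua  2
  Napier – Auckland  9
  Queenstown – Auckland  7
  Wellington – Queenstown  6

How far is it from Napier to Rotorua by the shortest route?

2

Comparing a few candidate routes:
Napier→Queenstown→Rotorua: 2 + 7 = 9
Napier→Rotorua: 2
Napier→Auckland→Rotorua: 9 + 1 = 10
Napier→Dunedin→Auckland→Rotorua: 4 + 2 + 1 = 7
Napier→Queenstown→Auckland→Rotorua: 2 + 7 + 1 = 10
Shortest: 2 km.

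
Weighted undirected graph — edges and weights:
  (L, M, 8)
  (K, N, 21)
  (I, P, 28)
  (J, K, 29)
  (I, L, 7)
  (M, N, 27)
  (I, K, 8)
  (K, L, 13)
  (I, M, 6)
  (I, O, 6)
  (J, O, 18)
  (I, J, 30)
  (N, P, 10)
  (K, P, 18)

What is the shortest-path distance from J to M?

Checking several routes:
J→I→M: 30 + 6 = 36
J→O→I→L→M: 18 + 6 + 7 + 8 = 39
J→O→I→M: 18 + 6 + 6 = 30
Shortest: 30.

30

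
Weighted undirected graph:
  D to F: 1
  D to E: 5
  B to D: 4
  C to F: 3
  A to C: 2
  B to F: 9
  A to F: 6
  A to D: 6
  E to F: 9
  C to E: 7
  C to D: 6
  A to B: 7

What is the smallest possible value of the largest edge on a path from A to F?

Comparing a few candidate routes:
A-D-C-F: max(6, 6, 3) = 6
A-C-D-F: max(2, 6, 1) = 6
A-D-F: max(6, 1) = 6
A-C-F: max(2, 3) = 3
A-F: max(6) = 6
Smallest bottleneck: 3.

3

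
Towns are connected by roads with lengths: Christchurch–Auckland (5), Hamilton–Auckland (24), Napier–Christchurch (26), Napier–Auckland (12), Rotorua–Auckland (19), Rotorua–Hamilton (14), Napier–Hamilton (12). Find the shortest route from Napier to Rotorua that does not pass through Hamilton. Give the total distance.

31

Candidate routes:
Napier→Auckland→Rotorua: 12 + 19 = 31
Napier→Christchurch→Auckland→Rotorua: 26 + 5 + 19 = 50
The minimum is 31.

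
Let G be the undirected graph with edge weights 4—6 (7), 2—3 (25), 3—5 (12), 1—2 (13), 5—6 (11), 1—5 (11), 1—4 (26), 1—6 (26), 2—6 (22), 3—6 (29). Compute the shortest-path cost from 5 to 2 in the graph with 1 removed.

Candidate routes:
5→3→6→2: 12 + 29 + 22 = 63
5→3→2: 12 + 25 = 37
5→6→3→2: 11 + 29 + 25 = 65
5→6→2: 11 + 22 = 33
Best route has total 33.

33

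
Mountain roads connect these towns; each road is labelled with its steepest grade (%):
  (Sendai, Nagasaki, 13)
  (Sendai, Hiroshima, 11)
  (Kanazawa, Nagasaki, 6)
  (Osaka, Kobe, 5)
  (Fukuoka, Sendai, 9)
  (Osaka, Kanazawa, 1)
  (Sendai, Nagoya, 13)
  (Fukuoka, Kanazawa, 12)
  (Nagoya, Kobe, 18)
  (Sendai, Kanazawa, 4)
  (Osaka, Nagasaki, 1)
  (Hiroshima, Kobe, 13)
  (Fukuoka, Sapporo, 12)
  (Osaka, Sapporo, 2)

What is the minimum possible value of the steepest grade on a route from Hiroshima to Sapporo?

11

A few of the Hiroshima→Sapporo routes:
Hiroshima-Sendai-Fukuoka-Kanazawa-Osaka-Sapporo: max(11, 9, 12, 1, 2) = 12
Hiroshima-Sendai-Kanazawa-Nagasaki-Osaka-Sapporo: max(11, 4, 6, 1, 2) = 11
Hiroshima-Sendai-Fukuoka-Kanazawa-Nagasaki-Osaka-Sapporo: max(11, 9, 12, 6, 1, 2) = 12
Hiroshima-Sendai-Fukuoka-Sapporo: max(11, 9, 12) = 12
Hiroshima-Sendai-Kanazawa-Osaka-Sapporo: max(11, 4, 1, 2) = 11
The minimum achievable maximum is 11%.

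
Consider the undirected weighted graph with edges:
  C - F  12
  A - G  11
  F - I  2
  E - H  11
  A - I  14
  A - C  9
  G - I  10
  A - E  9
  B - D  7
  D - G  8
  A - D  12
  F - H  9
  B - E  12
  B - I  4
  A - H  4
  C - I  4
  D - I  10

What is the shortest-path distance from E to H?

Some routes from E to H:
E→H: 11
E→B→I→F→H: 12 + 4 + 2 + 9 = 27
E→A→H: 9 + 4 = 13
Best route has total 11.

11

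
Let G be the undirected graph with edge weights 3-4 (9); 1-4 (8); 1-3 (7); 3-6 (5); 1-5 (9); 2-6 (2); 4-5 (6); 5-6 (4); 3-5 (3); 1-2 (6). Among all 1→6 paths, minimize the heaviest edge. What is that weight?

6

Some routes from 1 to 6:
1 → 4 → 5 → 6: max(8, 6, 4) = 8
1 → 3 → 6: max(7, 5) = 7
1 → 2 → 6: max(6, 2) = 6
1 → 4 → 5 → 3 → 6: max(8, 6, 3, 5) = 8
1 → 5 → 4 → 3 → 6: max(9, 6, 9, 5) = 9
1 → 3 → 5 → 6: max(7, 3, 4) = 7
Smallest bottleneck: 6.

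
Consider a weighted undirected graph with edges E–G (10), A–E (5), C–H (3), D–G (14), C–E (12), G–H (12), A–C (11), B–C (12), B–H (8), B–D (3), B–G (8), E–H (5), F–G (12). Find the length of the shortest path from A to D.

21

A few of the A→D routes:
A→E→G→B→D: 5 + 10 + 8 + 3 = 26
A→E→H→B→D: 5 + 5 + 8 + 3 = 21
A→C→B→D: 11 + 12 + 3 = 26
A→C→H→B→D: 11 + 3 + 8 + 3 = 25
The minimum is 21.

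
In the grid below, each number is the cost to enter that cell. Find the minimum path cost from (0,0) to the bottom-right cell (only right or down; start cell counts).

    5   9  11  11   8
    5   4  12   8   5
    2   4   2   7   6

Cheapest: [0,0] [1,0] [2,0] [2,1] [2,2] [2,3] [2,4]
  5 + 5 + 2 + 4 + 2 + 7 + 6 = 31

31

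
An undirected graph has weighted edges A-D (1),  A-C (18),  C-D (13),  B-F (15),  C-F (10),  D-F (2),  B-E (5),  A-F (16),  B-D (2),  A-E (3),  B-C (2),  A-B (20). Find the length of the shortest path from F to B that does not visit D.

Comparing a few candidate routes:
F-B: 15
F-A-E-B: 16 + 3 + 5 = 24
F-C-B: 10 + 2 = 12
Shortest: 12.

12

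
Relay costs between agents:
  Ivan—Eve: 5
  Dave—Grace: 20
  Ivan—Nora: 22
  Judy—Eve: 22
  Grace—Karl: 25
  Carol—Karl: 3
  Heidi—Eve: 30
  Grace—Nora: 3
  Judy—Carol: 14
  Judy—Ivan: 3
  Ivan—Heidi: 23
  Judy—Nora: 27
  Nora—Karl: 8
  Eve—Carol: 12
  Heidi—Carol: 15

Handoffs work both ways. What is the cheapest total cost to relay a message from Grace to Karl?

A few of the Grace→Karl routes:
Grace -> Nora -> Karl: 3 + 8 = 11
Grace -> Nora -> Ivan -> Eve -> Carol -> Karl: 3 + 22 + 5 + 12 + 3 = 45
Grace -> Karl: 25
Best route has total 11.

11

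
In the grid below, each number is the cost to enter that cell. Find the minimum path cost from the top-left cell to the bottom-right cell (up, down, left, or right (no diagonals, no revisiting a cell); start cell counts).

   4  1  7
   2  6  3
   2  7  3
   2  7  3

Path r0c0 r0c1 r1c1 r1c2 r2c2 r3c2: 4 + 1 + 6 + 3 + 3 + 3 = 20.

20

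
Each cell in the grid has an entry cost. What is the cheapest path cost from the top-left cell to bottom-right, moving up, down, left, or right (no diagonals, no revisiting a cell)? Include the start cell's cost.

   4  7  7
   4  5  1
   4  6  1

One optimal route is [0,0] [1,0] [1,1] [1,2] [2,2].
Its cost is 4 + 4 + 5 + 1 + 1 = 15.

15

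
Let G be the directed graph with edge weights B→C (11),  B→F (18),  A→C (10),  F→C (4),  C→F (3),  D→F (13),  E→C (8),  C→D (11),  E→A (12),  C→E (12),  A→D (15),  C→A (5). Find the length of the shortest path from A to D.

15

Routes from A to D:
A→D: 15
A→C→D: 10 + 11 = 21
Shortest: 15.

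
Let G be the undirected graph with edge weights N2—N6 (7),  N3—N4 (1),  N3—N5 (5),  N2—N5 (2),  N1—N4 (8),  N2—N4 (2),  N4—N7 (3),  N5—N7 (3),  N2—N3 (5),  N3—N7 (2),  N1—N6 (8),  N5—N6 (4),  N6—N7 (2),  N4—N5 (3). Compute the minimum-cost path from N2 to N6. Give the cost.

A few of the N2→N6 routes:
N2 - N6: 7
N2 - N5 - N6: 2 + 4 = 6
N2 - N4 - N3 - N7 - N6: 2 + 1 + 2 + 2 = 7
N2 - N5 - N7 - N6: 2 + 3 + 2 = 7
Shortest: 6.

6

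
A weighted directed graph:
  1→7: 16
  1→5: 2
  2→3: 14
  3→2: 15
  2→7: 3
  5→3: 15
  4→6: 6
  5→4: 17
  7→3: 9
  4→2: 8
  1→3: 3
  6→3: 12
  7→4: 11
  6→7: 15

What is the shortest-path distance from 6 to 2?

27

Candidate routes:
6-7-4-2: 15 + 11 + 8 = 34
6-3-2: 12 + 15 = 27
6-7-3-2: 15 + 9 + 15 = 39
Shortest: 27.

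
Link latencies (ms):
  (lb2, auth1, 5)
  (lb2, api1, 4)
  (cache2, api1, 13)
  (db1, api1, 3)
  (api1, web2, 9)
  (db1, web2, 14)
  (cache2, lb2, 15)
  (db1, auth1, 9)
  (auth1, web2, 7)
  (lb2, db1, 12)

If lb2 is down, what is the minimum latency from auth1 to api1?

12

Some routes from auth1 to api1 avoiding lb2:
auth1 → web2 → db1 → api1: 7 + 14 + 3 = 24
auth1 → web2 → api1: 7 + 9 = 16
auth1 → db1 → api1: 9 + 3 = 12
The minimum is 12 ms.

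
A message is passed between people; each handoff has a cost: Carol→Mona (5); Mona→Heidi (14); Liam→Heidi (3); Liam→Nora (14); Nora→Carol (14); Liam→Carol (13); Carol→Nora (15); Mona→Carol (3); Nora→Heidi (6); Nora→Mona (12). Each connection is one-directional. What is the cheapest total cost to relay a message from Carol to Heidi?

Routes from Carol to Heidi:
Carol → Nora → Heidi: 15 + 6 = 21
Carol → Mona → Heidi: 5 + 14 = 19
Carol → Nora → Mona → Heidi: 15 + 12 + 14 = 41
Shortest: 19.

19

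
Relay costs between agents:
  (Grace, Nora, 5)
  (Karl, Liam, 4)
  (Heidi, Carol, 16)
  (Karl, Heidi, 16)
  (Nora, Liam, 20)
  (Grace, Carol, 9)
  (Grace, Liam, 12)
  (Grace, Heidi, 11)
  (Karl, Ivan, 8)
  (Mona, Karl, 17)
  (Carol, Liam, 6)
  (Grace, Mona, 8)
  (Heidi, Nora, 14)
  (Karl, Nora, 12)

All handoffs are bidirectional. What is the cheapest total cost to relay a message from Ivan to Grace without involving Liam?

Comparing a few candidate routes:
Ivan - Karl - Nora - Grace: 8 + 12 + 5 = 25
Ivan - Karl - Heidi - Grace: 8 + 16 + 11 = 35
Ivan - Karl - Mona - Grace: 8 + 17 + 8 = 33
Ivan - Karl - Heidi - Nora - Grace: 8 + 16 + 14 + 5 = 43
Best route has total 25.

25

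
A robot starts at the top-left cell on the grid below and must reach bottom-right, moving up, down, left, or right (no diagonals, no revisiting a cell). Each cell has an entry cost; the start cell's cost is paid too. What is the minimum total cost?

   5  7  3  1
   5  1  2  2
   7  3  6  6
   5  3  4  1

22

Take (0,0) -> (1,0) -> (1,1) -> (1,2) -> (1,3) -> (2,3) -> (3,3) for a total of 5 + 5 + 1 + 2 + 2 + 6 + 1 = 22.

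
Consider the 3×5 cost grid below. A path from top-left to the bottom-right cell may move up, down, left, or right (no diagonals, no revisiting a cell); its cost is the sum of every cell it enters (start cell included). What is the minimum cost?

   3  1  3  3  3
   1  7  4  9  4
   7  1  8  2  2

Path (0,0) (0,1) (0,2) (0,3) (0,4) (1,4) (2,4): 3 + 1 + 3 + 3 + 3 + 4 + 2 = 19.

19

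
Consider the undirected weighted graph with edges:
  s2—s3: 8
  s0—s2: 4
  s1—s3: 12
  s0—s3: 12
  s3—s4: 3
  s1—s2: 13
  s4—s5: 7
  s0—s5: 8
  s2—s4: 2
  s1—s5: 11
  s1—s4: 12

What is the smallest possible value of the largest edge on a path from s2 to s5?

7

Some routes from s2 to s5:
s2→s0→s5: max(4, 8) = 8
s2→s3→s4→s5: max(8, 3, 7) = 8
s2→s3→s4→s1→s5: max(8, 3, 12, 11) = 12
s2→s4→s5: max(2, 7) = 7
The minimum achievable maximum is 7.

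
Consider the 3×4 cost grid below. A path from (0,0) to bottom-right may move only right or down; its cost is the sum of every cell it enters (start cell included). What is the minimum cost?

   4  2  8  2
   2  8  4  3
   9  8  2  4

23

Path [0,0] [0,1] [0,2] [0,3] [1,3] [2,3]: 4 + 2 + 8 + 2 + 3 + 4 = 23.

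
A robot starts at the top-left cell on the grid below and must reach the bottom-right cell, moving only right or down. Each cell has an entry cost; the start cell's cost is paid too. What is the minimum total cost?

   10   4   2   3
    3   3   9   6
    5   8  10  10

35

Take [0,0]→[0,1]→[0,2]→[0,3]→[1,3]→[2,3] for a total of 10 + 4 + 2 + 3 + 6 + 10 = 35.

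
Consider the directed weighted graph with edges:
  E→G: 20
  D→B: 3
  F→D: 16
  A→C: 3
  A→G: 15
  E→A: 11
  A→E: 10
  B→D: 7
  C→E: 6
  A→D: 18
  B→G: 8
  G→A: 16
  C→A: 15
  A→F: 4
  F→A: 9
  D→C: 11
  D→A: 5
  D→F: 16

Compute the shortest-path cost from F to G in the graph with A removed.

Paths from F to G avoiding A:
F→D→B→G: 16 + 3 + 8 = 27
F→D→C→E→G: 16 + 11 + 6 + 20 = 53
Best route has total 27.

27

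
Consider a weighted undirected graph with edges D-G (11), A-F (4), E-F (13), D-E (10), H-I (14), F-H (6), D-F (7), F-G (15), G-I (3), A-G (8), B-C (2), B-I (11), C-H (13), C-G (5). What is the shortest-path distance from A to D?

11

Comparing a few candidate routes:
A-F-D: 4 + 7 = 11
A-G-D: 8 + 11 = 19
A-F-E-D: 4 + 13 + 10 = 27
Shortest: 11.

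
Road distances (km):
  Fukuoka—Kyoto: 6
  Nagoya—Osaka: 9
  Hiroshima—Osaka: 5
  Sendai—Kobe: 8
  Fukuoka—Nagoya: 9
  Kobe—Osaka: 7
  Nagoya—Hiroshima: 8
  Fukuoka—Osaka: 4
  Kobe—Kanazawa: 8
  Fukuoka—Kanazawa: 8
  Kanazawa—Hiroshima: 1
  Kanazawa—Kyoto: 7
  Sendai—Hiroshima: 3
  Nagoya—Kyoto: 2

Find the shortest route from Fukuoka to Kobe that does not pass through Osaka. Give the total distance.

16

Checking several routes:
Fukuoka-Kanazawa-Hiroshima-Sendai-Kobe: 8 + 1 + 3 + 8 = 20
Fukuoka-Kyoto-Kanazawa-Kobe: 6 + 7 + 8 = 21
Fukuoka-Kanazawa-Kobe: 8 + 8 = 16
Best route has total 16 km.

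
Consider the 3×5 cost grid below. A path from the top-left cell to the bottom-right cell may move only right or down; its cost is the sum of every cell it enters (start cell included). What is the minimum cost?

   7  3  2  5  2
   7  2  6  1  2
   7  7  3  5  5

Best path: (0,0) (0,1) (0,2) (0,3) (1,3) (1,4) (2,4)
Cost: 7 + 3 + 2 + 5 + 1 + 2 + 5 = 25
(Top row then right column would cost 26.)

25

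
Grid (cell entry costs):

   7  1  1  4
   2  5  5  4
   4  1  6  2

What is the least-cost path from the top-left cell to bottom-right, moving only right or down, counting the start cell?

19

Best path: [0,0] -> [0,1] -> [0,2] -> [0,3] -> [1,3] -> [2,3]
Cost: 7 + 1 + 1 + 4 + 4 + 2 = 19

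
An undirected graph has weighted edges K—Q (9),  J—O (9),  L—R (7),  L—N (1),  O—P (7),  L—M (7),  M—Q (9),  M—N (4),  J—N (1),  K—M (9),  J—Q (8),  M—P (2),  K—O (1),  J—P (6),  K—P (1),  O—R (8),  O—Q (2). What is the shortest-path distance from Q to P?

Checking several routes:
Q→O→P: 2 + 7 = 9
Q→M→P: 9 + 2 = 11
Q→K→P: 9 + 1 = 10
Q→O→K→P: 2 + 1 + 1 = 4
Q→J→P: 8 + 6 = 14
Best route has total 4.

4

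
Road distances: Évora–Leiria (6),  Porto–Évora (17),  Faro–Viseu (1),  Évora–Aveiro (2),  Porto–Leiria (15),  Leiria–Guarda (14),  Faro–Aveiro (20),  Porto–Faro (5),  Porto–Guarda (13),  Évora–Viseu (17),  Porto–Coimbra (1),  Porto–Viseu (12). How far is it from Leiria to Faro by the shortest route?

20

A few of the Leiria→Faro routes:
Leiria → Évora → Viseu → Faro: 6 + 17 + 1 = 24
Leiria → Porto → Viseu → Faro: 15 + 12 + 1 = 28
Leiria → Porto → Faro: 15 + 5 = 20
Leiria → Évora → Aveiro → Faro: 6 + 2 + 20 = 28
Leiria → Guarda → Porto → Faro: 14 + 13 + 5 = 32
Leiria → Évora → Porto → Faro: 6 + 17 + 5 = 28
The minimum is 20.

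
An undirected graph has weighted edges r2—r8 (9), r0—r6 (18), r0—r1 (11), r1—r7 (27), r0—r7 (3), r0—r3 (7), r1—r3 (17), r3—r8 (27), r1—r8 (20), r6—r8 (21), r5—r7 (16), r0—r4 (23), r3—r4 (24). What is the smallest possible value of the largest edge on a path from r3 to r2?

Comparing a few candidate routes:
r3→r4→r0→r6→r8→r2: max(24, 23, 18, 21, 9) = 24
r3→r1→r8→r2: max(17, 20, 9) = 20
r3→r0→r1→r8→r2: max(7, 11, 20, 9) = 20
r3→r1→r0→r6→r8→r2: max(17, 11, 18, 21, 9) = 21
r3→r4→r0→r1→r8→r2: max(24, 23, 11, 20, 9) = 24
r3→r0→r6→r8→r2: max(7, 18, 21, 9) = 21
Smallest bottleneck: 20.

20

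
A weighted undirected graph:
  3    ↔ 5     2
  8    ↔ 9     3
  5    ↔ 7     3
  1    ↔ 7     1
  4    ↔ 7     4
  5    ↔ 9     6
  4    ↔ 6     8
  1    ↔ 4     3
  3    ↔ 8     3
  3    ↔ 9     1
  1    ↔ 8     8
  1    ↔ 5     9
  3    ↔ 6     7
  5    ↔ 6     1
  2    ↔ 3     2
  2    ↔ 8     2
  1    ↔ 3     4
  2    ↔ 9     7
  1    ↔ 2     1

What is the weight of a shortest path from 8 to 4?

Some routes from 8 to 4:
8-2-1-7-4: 2 + 1 + 1 + 4 = 8
8-9-3-2-1-4: 3 + 1 + 2 + 1 + 3 = 10
8-3-1-4: 3 + 4 + 3 = 10
8-3-2-1-4: 3 + 2 + 1 + 3 = 9
8-9-3-1-4: 3 + 1 + 4 + 3 = 11
8-2-1-4: 2 + 1 + 3 = 6
Shortest: 6.

6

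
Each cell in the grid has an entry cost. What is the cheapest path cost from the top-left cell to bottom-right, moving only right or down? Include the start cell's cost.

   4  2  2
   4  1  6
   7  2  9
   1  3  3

One optimal route is r0c0 -> r0c1 -> r1c1 -> r2c1 -> r3c1 -> r3c2.
Its cost is 4 + 2 + 1 + 2 + 3 + 3 = 15.
(Top row then right column would cost 26.)

15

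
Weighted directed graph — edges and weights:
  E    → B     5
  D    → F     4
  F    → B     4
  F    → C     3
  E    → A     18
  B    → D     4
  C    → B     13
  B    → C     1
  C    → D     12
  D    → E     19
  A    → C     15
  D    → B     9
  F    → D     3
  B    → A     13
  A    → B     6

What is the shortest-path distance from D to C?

Checking several routes:
D → B → C: 9 + 1 = 10
D → F → C: 4 + 3 = 7
D → F → B → C: 4 + 4 + 1 = 9
Shortest: 7.

7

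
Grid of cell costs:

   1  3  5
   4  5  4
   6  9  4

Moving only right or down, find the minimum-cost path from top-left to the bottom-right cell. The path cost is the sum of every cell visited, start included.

17

One optimal route is r0c0 -> r0c1 -> r0c2 -> r1c2 -> r2c2.
Its cost is 1 + 3 + 5 + 4 + 4 = 17.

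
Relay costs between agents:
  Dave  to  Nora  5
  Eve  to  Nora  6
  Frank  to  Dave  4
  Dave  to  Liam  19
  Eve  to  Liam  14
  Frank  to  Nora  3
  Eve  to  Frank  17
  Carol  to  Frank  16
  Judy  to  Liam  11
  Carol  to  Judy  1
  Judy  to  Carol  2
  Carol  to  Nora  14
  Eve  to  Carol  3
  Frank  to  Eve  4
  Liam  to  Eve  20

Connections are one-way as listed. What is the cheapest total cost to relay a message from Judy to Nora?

Some routes from Judy to Nora:
Judy -> Liam -> Eve -> Nora: 11 + 20 + 6 = 37
Judy -> Carol -> Frank -> Nora: 2 + 16 + 3 = 21
Judy -> Carol -> Frank -> Dave -> Nora: 2 + 16 + 4 + 5 = 27
Judy -> Carol -> Frank -> Eve -> Nora: 2 + 16 + 4 + 6 = 28
Judy -> Carol -> Nora: 2 + 14 = 16
Best route has total 16.

16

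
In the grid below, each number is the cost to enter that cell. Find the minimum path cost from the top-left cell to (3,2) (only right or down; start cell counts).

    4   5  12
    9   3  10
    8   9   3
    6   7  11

35

Cheapest: (0,0) (0,1) (1,1) (2,1) (2,2) (3,2)
  4 + 5 + 3 + 9 + 3 + 11 = 35
(Top row then right column would cost 45.)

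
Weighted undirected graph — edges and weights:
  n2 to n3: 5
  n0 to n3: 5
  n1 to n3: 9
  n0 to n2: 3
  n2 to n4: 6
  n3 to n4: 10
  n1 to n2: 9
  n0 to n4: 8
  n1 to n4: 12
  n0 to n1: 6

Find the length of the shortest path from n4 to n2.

A few of the n4→n2 routes:
n4 -> n2: 6
n4 -> n0 -> n2: 8 + 3 = 11
n4 -> n3 -> n2: 10 + 5 = 15
n4 -> n0 -> n3 -> n2: 8 + 5 + 5 = 18
Shortest: 6.

6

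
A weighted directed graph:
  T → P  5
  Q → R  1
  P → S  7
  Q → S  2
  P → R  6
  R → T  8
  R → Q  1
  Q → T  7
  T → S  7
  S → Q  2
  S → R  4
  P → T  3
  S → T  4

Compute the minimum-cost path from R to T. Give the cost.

7

Routes from R to T:
R -> T: 8
R -> Q -> T: 1 + 7 = 8
R -> Q -> S -> T: 1 + 2 + 4 = 7
Shortest: 7.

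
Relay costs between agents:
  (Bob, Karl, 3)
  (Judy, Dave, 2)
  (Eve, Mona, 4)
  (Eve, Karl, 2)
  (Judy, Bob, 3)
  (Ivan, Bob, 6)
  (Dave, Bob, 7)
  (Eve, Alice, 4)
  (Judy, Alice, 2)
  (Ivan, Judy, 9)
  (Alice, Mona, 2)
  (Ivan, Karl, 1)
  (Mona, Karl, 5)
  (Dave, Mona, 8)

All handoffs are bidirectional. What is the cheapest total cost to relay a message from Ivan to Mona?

6

Comparing a few candidate routes:
Ivan -> Karl -> Mona: 1 + 5 = 6
Ivan -> Karl -> Eve -> Alice -> Mona: 1 + 2 + 4 + 2 = 9
Ivan -> Karl -> Eve -> Mona: 1 + 2 + 4 = 7
Shortest: 6.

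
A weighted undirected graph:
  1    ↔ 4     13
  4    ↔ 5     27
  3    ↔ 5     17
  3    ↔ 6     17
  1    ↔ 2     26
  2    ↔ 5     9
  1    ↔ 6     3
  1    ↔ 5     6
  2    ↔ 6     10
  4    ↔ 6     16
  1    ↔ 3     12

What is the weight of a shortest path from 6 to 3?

A few of the 6→3 routes:
6 -> 3: 17
6 -> 1 -> 3: 3 + 12 = 15
6 -> 1 -> 5 -> 3: 3 + 6 + 17 = 26
The minimum is 15.

15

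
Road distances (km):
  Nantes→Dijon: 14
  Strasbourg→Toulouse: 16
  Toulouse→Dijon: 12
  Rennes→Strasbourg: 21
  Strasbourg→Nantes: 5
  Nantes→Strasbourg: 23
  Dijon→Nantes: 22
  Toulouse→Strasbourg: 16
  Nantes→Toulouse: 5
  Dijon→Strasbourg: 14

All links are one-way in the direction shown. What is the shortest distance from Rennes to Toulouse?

Paths from Rennes to Toulouse:
Rennes→Strasbourg→Toulouse: 21 + 16 = 37
Rennes→Strasbourg→Nantes→Toulouse: 21 + 5 + 5 = 31
The minimum is 31 km.

31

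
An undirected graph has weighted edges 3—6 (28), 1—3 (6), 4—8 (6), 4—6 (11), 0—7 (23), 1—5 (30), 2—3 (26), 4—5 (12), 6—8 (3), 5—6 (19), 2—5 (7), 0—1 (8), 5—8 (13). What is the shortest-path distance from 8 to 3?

Some routes from 8 to 3:
8→4→6→3: 6 + 11 + 28 = 45
8→5→2→3: 13 + 7 + 26 = 46
8→6→3: 3 + 28 = 31
Best route has total 31.

31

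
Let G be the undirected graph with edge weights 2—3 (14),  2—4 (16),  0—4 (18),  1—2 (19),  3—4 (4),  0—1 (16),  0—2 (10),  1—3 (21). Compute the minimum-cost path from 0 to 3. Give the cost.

22

Some routes from 0 to 3:
0 -> 2 -> 4 -> 3: 10 + 16 + 4 = 30
0 -> 2 -> 3: 10 + 14 = 24
0 -> 4 -> 3: 18 + 4 = 22
The minimum is 22.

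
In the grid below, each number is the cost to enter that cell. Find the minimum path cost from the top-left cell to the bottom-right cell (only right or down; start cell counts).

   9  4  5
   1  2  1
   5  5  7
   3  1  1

19

Take r0c0→r1c0→r1c1→r2c1→r3c1→r3c2 for a total of 9 + 1 + 2 + 5 + 1 + 1 = 19.
(Top row then right column would cost 27.)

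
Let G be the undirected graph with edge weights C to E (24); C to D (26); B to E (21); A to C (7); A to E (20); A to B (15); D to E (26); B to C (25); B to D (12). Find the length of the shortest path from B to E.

21

Checking several routes:
B → D → E: 12 + 26 = 38
B → C → E: 25 + 24 = 49
B → E: 21
B → A → E: 15 + 20 = 35
B → A → C → E: 15 + 7 + 24 = 46
B → C → A → E: 25 + 7 + 20 = 52
The minimum is 21.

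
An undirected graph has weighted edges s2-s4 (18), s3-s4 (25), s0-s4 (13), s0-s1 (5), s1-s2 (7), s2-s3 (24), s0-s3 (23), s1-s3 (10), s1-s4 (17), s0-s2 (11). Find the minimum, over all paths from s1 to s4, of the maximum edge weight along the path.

13

Checking several routes:
s1→s2→s0→s4: max(7, 11, 13) = 13
s1→s2→s4: max(7, 18) = 18
s1→s4: max(17) = 17
s1→s0→s4: max(5, 13) = 13
Best route has worst link 13.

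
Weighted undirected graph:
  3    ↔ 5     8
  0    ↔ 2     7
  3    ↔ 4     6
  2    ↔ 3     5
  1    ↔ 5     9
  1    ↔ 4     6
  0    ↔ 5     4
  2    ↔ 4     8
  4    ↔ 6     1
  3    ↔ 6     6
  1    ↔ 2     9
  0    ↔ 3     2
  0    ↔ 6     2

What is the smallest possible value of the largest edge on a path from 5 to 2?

5

Some routes from 5 to 2:
5 -> 0 -> 3 -> 2: max(4, 2, 5) = 5
5 -> 0 -> 6 -> 3 -> 2: max(4, 2, 6, 5) = 6
5 -> 0 -> 2: max(4, 7) = 7
5 -> 0 -> 6 -> 4 -> 2: max(4, 2, 1, 8) = 8
5 -> 0 -> 6 -> 4 -> 3 -> 2: max(4, 2, 1, 6, 5) = 6
5 -> 0 -> 6 -> 3 -> 4 -> 2: max(4, 2, 6, 6, 8) = 8
Smallest bottleneck: 5.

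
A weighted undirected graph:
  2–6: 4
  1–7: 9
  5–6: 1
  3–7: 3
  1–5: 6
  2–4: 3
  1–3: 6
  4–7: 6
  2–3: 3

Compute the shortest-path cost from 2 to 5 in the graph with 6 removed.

Comparing a few candidate routes:
2 - 4 - 7 - 3 - 1 - 5: 3 + 6 + 3 + 6 + 6 = 24
2 - 3 - 7 - 1 - 5: 3 + 3 + 9 + 6 = 21
2 - 3 - 1 - 5: 3 + 6 + 6 = 15
The minimum is 15.

15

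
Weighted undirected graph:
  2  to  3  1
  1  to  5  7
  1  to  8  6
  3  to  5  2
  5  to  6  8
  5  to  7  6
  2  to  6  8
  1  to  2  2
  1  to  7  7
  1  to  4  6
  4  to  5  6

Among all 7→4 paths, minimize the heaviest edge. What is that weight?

6

Checking several routes:
7-5-3-2-1-4: max(6, 2, 1, 2, 6) = 6
7-1-4: max(7, 6) = 7
7-1-5-4: max(7, 7, 6) = 7
7-5-1-4: max(6, 7, 6) = 7
7-1-2-3-5-4: max(7, 2, 1, 2, 6) = 7
7-5-4: max(6, 6) = 6
Best route has worst link 6.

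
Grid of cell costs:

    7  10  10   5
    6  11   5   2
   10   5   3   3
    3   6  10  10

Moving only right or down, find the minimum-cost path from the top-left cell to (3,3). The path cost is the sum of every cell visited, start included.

Path [0,0] [1,0] [1,1] [1,2] [1,3] [2,3] [3,3]: 7 + 6 + 11 + 5 + 2 + 3 + 10 = 44.
(Top row then right column would cost 47.)

44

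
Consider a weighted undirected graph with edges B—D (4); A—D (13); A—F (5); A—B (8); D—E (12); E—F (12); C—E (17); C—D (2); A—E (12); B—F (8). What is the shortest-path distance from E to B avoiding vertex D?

Comparing a few candidate routes:
E→F→B: 12 + 8 = 20
E→A→F→B: 12 + 5 + 8 = 25
E→A→B: 12 + 8 = 20
The minimum is 20.

20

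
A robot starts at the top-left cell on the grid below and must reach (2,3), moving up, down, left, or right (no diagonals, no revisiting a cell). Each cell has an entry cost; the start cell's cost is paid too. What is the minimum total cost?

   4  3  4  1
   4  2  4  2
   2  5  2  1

Cheapest: [0,0] [0,1] [0,2] [0,3] [1,3] [2,3]
  4 + 3 + 4 + 1 + 2 + 1 = 15

15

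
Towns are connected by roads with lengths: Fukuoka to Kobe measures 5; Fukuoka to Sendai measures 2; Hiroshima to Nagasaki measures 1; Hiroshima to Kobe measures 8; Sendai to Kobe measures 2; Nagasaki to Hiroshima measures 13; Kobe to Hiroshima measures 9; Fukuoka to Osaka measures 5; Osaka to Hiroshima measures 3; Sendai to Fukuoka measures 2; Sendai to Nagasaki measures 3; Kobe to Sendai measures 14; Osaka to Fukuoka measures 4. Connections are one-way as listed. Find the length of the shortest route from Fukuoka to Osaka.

5

Candidate routes:
Fukuoka-Osaka: 5
The minimum is 5.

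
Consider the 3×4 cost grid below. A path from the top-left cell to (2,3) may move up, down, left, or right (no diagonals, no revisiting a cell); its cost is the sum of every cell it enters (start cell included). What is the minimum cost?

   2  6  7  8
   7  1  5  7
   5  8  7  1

22

One optimal route is [0,0]→[0,1]→[1,1]→[1,2]→[1,3]→[2,3].
Its cost is 2 + 6 + 1 + 5 + 7 + 1 = 22.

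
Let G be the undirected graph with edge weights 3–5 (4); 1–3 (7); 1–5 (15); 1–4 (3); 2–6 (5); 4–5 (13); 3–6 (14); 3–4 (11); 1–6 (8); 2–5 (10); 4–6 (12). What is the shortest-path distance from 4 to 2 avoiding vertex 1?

17

Comparing a few candidate routes:
4 → 3 → 5 → 2: 11 + 4 + 10 = 25
4 → 6 → 2: 12 + 5 = 17
4 → 5 → 3 → 6 → 2: 13 + 4 + 14 + 5 = 36
4 → 5 → 2: 13 + 10 = 23
4 → 3 → 6 → 2: 11 + 14 + 5 = 30
Shortest: 17.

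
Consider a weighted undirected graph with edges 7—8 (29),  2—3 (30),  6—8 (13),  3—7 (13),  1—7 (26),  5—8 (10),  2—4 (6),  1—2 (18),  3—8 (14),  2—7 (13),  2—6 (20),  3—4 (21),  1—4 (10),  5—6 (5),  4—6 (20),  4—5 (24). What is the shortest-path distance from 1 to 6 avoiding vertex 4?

Checking several routes:
1 - 7 - 2 - 6: 26 + 13 + 20 = 59
1 - 7 - 3 - 8 - 6: 26 + 13 + 14 + 13 = 66
1 - 7 - 8 - 6: 26 + 29 + 13 = 68
1 - 2 - 6: 18 + 20 = 38
Best route has total 38.

38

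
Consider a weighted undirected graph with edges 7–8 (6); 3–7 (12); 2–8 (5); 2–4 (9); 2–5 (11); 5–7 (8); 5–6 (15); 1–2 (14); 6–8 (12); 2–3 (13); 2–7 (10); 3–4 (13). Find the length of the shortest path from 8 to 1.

19

Some routes from 8 to 1:
8-7-5-2-1: 6 + 8 + 11 + 14 = 39
8-6-5-2-1: 12 + 15 + 11 + 14 = 52
8-2-1: 5 + 14 = 19
8-7-2-1: 6 + 10 + 14 = 30
8-7-3-2-1: 6 + 12 + 13 + 14 = 45
Shortest: 19.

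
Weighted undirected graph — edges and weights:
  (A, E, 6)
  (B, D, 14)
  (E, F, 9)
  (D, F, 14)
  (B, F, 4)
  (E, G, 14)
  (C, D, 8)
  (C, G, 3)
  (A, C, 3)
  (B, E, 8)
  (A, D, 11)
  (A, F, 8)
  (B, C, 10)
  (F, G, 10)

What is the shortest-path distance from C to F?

Comparing a few candidate routes:
C-B-F: 10 + 4 = 14
C-G-F: 3 + 10 = 13
C-A-F: 3 + 8 = 11
Best route has total 11.

11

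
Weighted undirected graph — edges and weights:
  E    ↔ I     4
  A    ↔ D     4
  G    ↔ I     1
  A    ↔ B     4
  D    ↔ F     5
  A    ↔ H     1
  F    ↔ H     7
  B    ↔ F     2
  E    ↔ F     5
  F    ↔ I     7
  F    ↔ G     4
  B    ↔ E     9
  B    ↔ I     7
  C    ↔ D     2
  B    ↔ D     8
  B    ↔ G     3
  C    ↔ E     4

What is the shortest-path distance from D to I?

10

Comparing a few candidate routes:
D - F - G - I: 5 + 4 + 1 = 10
D - C - E - I: 2 + 4 + 4 = 10
D - F - B - G - I: 5 + 2 + 3 + 1 = 11
The minimum is 10.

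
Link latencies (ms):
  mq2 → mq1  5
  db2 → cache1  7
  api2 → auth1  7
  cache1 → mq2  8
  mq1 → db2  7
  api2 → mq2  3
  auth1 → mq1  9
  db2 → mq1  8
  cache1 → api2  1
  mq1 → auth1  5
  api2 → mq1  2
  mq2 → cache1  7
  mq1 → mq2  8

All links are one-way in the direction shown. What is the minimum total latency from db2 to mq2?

Some routes from db2 to mq2:
db2 -> cache1 -> mq2: 7 + 8 = 15
db2 -> mq1 -> mq2: 8 + 8 = 16
db2 -> cache1 -> api2 -> mq1 -> mq2: 7 + 1 + 2 + 8 = 18
db2 -> cache1 -> api2 -> mq2: 7 + 1 + 3 = 11
Shortest: 11 ms.

11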